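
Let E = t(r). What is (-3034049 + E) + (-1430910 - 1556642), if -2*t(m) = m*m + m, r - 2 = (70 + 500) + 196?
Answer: -6316897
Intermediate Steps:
r = 768 (r = 2 + ((70 + 500) + 196) = 2 + (570 + 196) = 2 + 766 = 768)
t(m) = -m/2 - m²/2 (t(m) = -(m*m + m)/2 = -(m² + m)/2 = -(m + m²)/2 = -m/2 - m²/2)
E = -295296 (E = -½*768*(1 + 768) = -½*768*769 = -295296)
(-3034049 + E) + (-1430910 - 1556642) = (-3034049 - 295296) + (-1430910 - 1556642) = -3329345 - 2987552 = -6316897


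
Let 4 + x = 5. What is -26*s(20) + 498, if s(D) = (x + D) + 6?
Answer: -204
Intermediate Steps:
x = 1 (x = -4 + 5 = 1)
s(D) = 7 + D (s(D) = (1 + D) + 6 = 7 + D)
-26*s(20) + 498 = -26*(7 + 20) + 498 = -26*27 + 498 = -702 + 498 = -204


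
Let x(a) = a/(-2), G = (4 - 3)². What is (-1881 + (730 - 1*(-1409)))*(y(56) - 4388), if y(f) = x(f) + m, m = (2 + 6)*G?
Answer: -1137264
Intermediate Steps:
G = 1 (G = 1² = 1)
x(a) = -a/2 (x(a) = a*(-½) = -a/2)
m = 8 (m = (2 + 6)*1 = 8*1 = 8)
y(f) = 8 - f/2 (y(f) = -f/2 + 8 = 8 - f/2)
(-1881 + (730 - 1*(-1409)))*(y(56) - 4388) = (-1881 + (730 - 1*(-1409)))*((8 - ½*56) - 4388) = (-1881 + (730 + 1409))*((8 - 28) - 4388) = (-1881 + 2139)*(-20 - 4388) = 258*(-4408) = -1137264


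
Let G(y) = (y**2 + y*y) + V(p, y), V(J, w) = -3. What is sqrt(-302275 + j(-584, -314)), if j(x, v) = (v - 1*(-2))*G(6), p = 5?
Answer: I*sqrt(323803) ≈ 569.04*I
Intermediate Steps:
G(y) = -3 + 2*y**2 (G(y) = (y**2 + y*y) - 3 = (y**2 + y**2) - 3 = 2*y**2 - 3 = -3 + 2*y**2)
j(x, v) = 138 + 69*v (j(x, v) = (v - 1*(-2))*(-3 + 2*6**2) = (v + 2)*(-3 + 2*36) = (2 + v)*(-3 + 72) = (2 + v)*69 = 138 + 69*v)
sqrt(-302275 + j(-584, -314)) = sqrt(-302275 + (138 + 69*(-314))) = sqrt(-302275 + (138 - 21666)) = sqrt(-302275 - 21528) = sqrt(-323803) = I*sqrt(323803)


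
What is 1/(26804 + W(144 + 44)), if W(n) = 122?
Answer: 1/26926 ≈ 3.7139e-5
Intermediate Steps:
1/(26804 + W(144 + 44)) = 1/(26804 + 122) = 1/26926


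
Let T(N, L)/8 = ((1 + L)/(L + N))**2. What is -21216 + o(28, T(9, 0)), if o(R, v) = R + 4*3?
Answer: -21176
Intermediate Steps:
T(N, L) = 8*(1 + L)**2/(L + N)**2 (T(N, L) = 8*((1 + L)/(L + N))**2 = 8*((1 + L)**2/(L + N)**2) = 8*(1 + L)**2/(L + N)**2)
o(R, v) = 12 + R (o(R, v) = R + 12 = 12 + R)
-21216 + o(28, T(9, 0)) = -21216 + (12 + 28) = -21216 + 40 = -21176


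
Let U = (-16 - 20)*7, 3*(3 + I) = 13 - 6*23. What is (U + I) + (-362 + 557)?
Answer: -305/3 ≈ -101.67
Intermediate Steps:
I = -134/3 (I = -3 + (13 - 6*23)/3 = -3 + (13 - 138)/3 = -3 + (1/3)*(-125) = -3 - 125/3 = -134/3 ≈ -44.667)
U = -252 (U = -36*7 = -252)
(U + I) + (-362 + 557) = (-252 - 134/3) + (-362 + 557) = -890/3 + 195 = -305/3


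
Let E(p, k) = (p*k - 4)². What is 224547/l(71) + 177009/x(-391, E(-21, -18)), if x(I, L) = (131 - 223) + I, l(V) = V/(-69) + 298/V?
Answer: 25170455810/356983 ≈ 70509.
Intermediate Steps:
E(p, k) = (-4 + k*p)² (E(p, k) = (k*p - 4)² = (-4 + k*p)²)
l(V) = 298/V - V/69 (l(V) = V*(-1/69) + 298/V = -V/69 + 298/V = 298/V - V/69)
x(I, L) = -92 + I
224547/l(71) + 177009/x(-391, E(-21, -18)) = 224547/(298/71 - 1/69*71) + 177009/(-92 - 391) = 224547/(298*(1/71) - 71/69) + 177009/(-483) = 224547/(298/71 - 71/69) + 177009*(-1/483) = 224547/(15521/4899) - 8429/23 = 224547*(4899/15521) - 8429/23 = 1100055753/15521 - 8429/23 = 25170455810/356983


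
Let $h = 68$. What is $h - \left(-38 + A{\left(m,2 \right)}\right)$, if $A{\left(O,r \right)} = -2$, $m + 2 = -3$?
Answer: $108$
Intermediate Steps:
$m = -5$ ($m = -2 - 3 = -5$)
$h - \left(-38 + A{\left(m,2 \right)}\right) = 68 - \left(-38 - 2\right) = 68 - -40 = 68 + 40 = 108$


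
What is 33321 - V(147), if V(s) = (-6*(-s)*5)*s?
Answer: -614949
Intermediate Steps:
V(s) = 30*s² (V(s) = (-(-30)*s)*s = (30*s)*s = 30*s²)
33321 - V(147) = 33321 - 30*147² = 33321 - 30*21609 = 33321 - 1*648270 = 33321 - 648270 = -614949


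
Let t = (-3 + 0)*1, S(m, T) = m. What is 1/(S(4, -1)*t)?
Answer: -1/12 ≈ -0.083333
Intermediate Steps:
t = -3 (t = -3*1 = -3)
1/(S(4, -1)*t) = 1/(4*(-3)) = 1/(-12) = -1/12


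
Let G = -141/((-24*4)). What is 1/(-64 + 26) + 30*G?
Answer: 13387/304 ≈ 44.036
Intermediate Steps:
G = 47/32 (G = -141/(-96) = -141*(-1/96) = 47/32 ≈ 1.4688)
1/(-64 + 26) + 30*G = 1/(-64 + 26) + 30*(47/32) = 1/(-38) + 705/16 = -1/38 + 705/16 = 13387/304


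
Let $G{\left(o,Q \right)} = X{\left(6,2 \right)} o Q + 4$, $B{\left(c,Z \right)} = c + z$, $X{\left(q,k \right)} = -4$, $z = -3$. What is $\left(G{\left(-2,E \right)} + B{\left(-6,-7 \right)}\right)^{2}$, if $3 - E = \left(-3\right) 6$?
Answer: $26569$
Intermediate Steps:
$E = 21$ ($E = 3 - \left(-3\right) 6 = 3 - -18 = 3 + 18 = 21$)
$B{\left(c,Z \right)} = -3 + c$ ($B{\left(c,Z \right)} = c - 3 = -3 + c$)
$G{\left(o,Q \right)} = 4 - 4 Q o$ ($G{\left(o,Q \right)} = - 4 o Q + 4 = - 4 Q o + 4 = 4 - 4 Q o$)
$\left(G{\left(-2,E \right)} + B{\left(-6,-7 \right)}\right)^{2} = \left(\left(4 - 84 \left(-2\right)\right) - 9\right)^{2} = \left(\left(4 + 168\right) - 9\right)^{2} = \left(172 - 9\right)^{2} = 163^{2} = 26569$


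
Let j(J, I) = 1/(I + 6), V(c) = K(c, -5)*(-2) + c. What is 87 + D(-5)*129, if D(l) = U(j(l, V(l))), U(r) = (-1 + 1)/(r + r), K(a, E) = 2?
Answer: 87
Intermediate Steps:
V(c) = -4 + c (V(c) = 2*(-2) + c = -4 + c)
j(J, I) = 1/(6 + I)
U(r) = 0 (U(r) = 0/((2*r)) = 0*(1/(2*r)) = 0)
D(l) = 0
87 + D(-5)*129 = 87 + 0*129 = 87 + 0 = 87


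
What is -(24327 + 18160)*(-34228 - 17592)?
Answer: 2201676340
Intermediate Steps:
-(24327 + 18160)*(-34228 - 17592) = -42487*(-51820) = -1*(-2201676340) = 2201676340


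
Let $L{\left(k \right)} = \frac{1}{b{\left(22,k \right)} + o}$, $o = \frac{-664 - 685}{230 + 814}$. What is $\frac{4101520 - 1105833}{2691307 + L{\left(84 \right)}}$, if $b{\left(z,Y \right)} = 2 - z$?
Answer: $\frac{66591126323}{59825062259} \approx 1.1131$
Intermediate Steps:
$o = - \frac{1349}{1044} \approx -1.2921$
$L{\left(k \right)} = - \frac{1044}{22229}$ ($L{\left(k \right)} = \frac{1}{\left(2 - 22\right) - \frac{1349}{1044}} = \frac{1}{-20 - \frac{1349}{1044}} = \frac{1}{- \frac{22229}{1044}} = - \frac{1044}{22229}$)
$\frac{4101520 - 1105833}{2691307 + L{\left(84 \right)}} = \frac{4101520 - 1105833}{2691307 - \frac{1044}{22229}} = \frac{2995687}{\frac{59825062259}{22229}} = 2995687 \cdot \frac{22229}{59825062259} = \frac{66591126323}{59825062259}$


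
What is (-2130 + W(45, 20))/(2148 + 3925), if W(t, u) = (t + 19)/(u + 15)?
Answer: -74486/212555 ≈ -0.35043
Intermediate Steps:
W(t, u) = (19 + t)/(15 + u)
(-2130 + W(45, 20))/(2148 + 3925) = (-2130 + (19 + 45)/(15 + 20))/(2148 + 3925) = (-2130 + 64/35)/6073 = (-2130 + (1/35)*64)*(1/6073) = (-2130 + 64/35)*(1/6073) = -74486/35*1/6073 = -74486/212555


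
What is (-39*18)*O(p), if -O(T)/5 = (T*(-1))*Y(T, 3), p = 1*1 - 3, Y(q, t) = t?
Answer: 21060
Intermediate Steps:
p = -2 (p = 1 - 3 = -2)
O(T) = 15*T (O(T) = -5*T*(-1)*3 = -5*(-T)*3 = -(-15)*T = 15*T)
(-39*18)*O(p) = (-39*18)*(15*(-2)) = -702*(-30) = 21060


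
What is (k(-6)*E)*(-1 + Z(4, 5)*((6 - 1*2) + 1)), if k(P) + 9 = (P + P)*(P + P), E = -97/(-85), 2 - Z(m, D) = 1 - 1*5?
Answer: 75951/17 ≈ 4467.7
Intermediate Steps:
Z(m, D) = 6 (Z(m, D) = 2 - (1 - 1*5) = 2 - (1 - 5) = 2 - 1*(-4) = 2 + 4 = 6)
E = 97/85 (E = -97*(-1/85) = 97/85 ≈ 1.1412)
k(P) = -9 + 4*P² (k(P) = -9 + (P + P)*(P + P) = -9 + (2*P)*(2*P) = -9 + 4*P²)
(k(-6)*E)*(-1 + Z(4, 5)*((6 - 1*2) + 1)) = ((-9 + 4*(-6)²)*(97/85))*(-1 + 6*((6 - 1*2) + 1)) = ((-9 + 4*36)*(97/85))*(-1 + 6*((6 - 2) + 1)) = ((-9 + 144)*(97/85))*(-1 + 6*(4 + 1)) = (135*(97/85))*(-1 + 6*5) = 2619*(-1 + 30)/17 = (2619/17)*29 = 75951/17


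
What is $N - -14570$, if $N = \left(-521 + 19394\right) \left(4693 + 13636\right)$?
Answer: $345937787$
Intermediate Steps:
$N = 345923217$ ($N = 18873 \cdot 18329 = 345923217$)
$N - -14570 = 345923217 - -14570 = 345923217 + 14570 = 345937787$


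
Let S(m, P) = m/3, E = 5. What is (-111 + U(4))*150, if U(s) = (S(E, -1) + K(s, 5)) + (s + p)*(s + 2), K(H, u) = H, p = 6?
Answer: -6800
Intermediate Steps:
S(m, P) = m/3 (S(m, P) = m*(⅓) = m/3)
U(s) = 5/3 + s + (2 + s)*(6 + s) (U(s) = ((⅓)*5 + s) + (s + 6)*(s + 2) = (5/3 + s) + (6 + s)*(2 + s) = (5/3 + s) + (2 + s)*(6 + s) = 5/3 + s + (2 + s)*(6 + s))
(-111 + U(4))*150 = (-111 + (41/3 + 4² + 9*4))*150 = (-111 + (41/3 + 16 + 36))*150 = (-111 + 197/3)*150 = -136/3*150 = -6800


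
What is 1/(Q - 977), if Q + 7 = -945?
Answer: -1/1929 ≈ -0.00051840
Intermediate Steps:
Q = -952 (Q = -7 - 945 = -952)
1/(Q - 977) = 1/(-952 - 977) = 1/(-1929) = -1/1929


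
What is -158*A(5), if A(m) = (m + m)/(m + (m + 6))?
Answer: -395/4 ≈ -98.750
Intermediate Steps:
A(m) = 2*m/(6 + 2*m) (A(m) = (2*m)/(m + (6 + m)) = (2*m)/(6 + 2*m) = 2*m/(6 + 2*m))
-158*A(5) = -790/(3 + 5) = -790/8 = -158*5/8 = -395/4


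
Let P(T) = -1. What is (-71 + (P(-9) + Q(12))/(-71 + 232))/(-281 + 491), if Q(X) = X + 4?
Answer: -5708/16905 ≈ -0.33765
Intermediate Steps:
Q(X) = 4 + X
(-71 + (P(-9) + Q(12))/(-71 + 232))/(-281 + 491) = (-71 + (-1 + (4 + 12))/(-71 + 232))/(-281 + 491) = (-71 + (-1 + 16)/161)/210 = (-71 + 15*(1/161))*(1/210) = (-71 + 15/161)*(1/210) = -11416/161*1/210 = -5708/16905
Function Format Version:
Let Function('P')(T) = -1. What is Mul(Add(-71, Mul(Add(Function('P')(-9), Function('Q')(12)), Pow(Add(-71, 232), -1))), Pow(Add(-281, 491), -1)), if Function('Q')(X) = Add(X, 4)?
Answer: Rational(-5708, 16905) ≈ -0.33765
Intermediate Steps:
Function('Q')(X) = Add(4, X)
Mul(Add(-71, Mul(Add(Function('P')(-9), Function('Q')(12)), Pow(Add(-71, 232), -1))), Pow(Add(-281, 491), -1)) = Mul(Add(-71, Mul(Add(-1, Add(4, 12)), Pow(Add(-71, 232), -1))), Pow(Add(-281, 491), -1)) = Mul(Add(-71, Mul(Add(-1, 16), Pow(161, -1))), Pow(210, -1)) = Mul(Add(-71, Mul(15, Rational(1, 161))), Rational(1, 210)) = Mul(Add(-71, Rational(15, 161)), Rational(1, 210)) = Mul(Rational(-11416, 161), Rational(1, 210)) = Rational(-5708, 16905)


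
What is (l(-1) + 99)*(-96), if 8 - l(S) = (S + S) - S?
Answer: -10368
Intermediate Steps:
l(S) = 8 - S (l(S) = 8 - ((S + S) - S) = 8 - (2*S - S) = 8 - S)
(l(-1) + 99)*(-96) = ((8 - 1*(-1)) + 99)*(-96) = ((8 + 1) + 99)*(-96) = (9 + 99)*(-96) = 108*(-96) = -10368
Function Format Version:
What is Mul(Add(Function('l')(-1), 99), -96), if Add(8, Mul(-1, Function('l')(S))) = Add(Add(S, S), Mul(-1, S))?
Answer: -10368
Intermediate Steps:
Function('l')(S) = Add(8, Mul(-1, S)) (Function('l')(S) = Add(8, Mul(-1, Add(Add(S, S), Mul(-1, S)))) = Add(8, Mul(-1, Add(Mul(2, S), Mul(-1, S)))) = Add(8, Mul(-1, S)))
Mul(Add(Function('l')(-1), 99), -96) = Mul(Add(Add(8, Mul(-1, -1)), 99), -96) = Mul(Add(Add(8, 1), 99), -96) = Mul(Add(9, 99), -96) = Mul(108, -96) = -10368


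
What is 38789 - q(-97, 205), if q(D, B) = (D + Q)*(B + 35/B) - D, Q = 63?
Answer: 1872380/41 ≈ 45668.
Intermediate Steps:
q(D, B) = -D + (63 + D)*(B + 35/B) (q(D, B) = (D + 63)*(B + 35/B) - D = (63 + D)*(B + 35/B) - D = -D + (63 + D)*(B + 35/B))
38789 - q(-97, 205) = 38789 - (2205 + 35*(-97) + 205*(-1*(-97) + 63*205 + 205*(-97)))/205 = 38789 - (2205 - 3395 + 205*(97 + 12915 - 19885))/205 = 38789 - (2205 - 3395 + 205*(-6873))/205 = 38789 - (2205 - 3395 - 1408965)/205 = 38789 - (-1410155)/205 = 38789 - 1*(-282031/41) = 38789 + 282031/41 = 1872380/41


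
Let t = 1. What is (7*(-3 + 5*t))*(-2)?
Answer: -28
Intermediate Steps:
(7*(-3 + 5*t))*(-2) = (7*(-3 + 5*1))*(-2) = (7*(-3 + 5))*(-2) = (7*2)*(-2) = 14*(-2) = -28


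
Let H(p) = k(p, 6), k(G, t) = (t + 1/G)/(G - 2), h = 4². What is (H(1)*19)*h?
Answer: -2128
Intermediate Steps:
h = 16
k(G, t) = (t + 1/G)/(-2 + G)
H(p) = (1 + 6*p)/(p*(-2 + p)) (H(p) = (1 + p*6)/(p*(-2 + p)) = (1 + 6*p)/(p*(-2 + p)))
(H(1)*19)*h = (((1 + 6*1)/(1*(-2 + 1)))*19)*16 = ((1*(1 + 6)/(-1))*19)*16 = ((1*(-1)*7)*19)*16 = -7*19*16 = -133*16 = -2128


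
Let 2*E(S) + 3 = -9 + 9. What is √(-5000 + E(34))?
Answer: I*√20006/2 ≈ 70.721*I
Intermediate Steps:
E(S) = -3/2 (E(S) = -3/2 + (-9 + 9)/2 = -3/2 + (½)*0 = -3/2 + 0 = -3/2)
√(-5000 + E(34)) = √(-5000 - 3/2) = √(-10003/2) = I*√20006/2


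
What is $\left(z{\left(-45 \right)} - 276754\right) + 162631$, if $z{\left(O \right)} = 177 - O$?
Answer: $-113901$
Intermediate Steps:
$\left(z{\left(-45 \right)} - 276754\right) + 162631 = \left(\left(177 - -45\right) - 276754\right) + 162631 = \left(\left(177 + 45\right) - 276754\right) + 162631 = \left(222 - 276754\right) + 162631 = -276532 + 162631 = -113901$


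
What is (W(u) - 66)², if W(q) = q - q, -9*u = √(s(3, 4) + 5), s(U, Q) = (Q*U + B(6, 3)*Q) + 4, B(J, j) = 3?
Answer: 4356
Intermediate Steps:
s(U, Q) = 4 + 3*Q + Q*U (s(U, Q) = (Q*U + 3*Q) + 4 = (3*Q + Q*U) + 4 = 4 + 3*Q + Q*U)
u = -√33/9 (u = -√((4 + 3*4 + 4*3) + 5)/9 = -√((4 + 12 + 12) + 5)/9 = -√(28 + 5)/9 = -√33/9 ≈ -0.63828)
W(q) = 0
(W(u) - 66)² = (0 - 66)² = (-66)² = 4356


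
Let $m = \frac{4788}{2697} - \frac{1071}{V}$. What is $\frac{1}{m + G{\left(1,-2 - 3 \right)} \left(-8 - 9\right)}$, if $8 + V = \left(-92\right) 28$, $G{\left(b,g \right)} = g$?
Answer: $\frac{136648}{11914309} \approx 0.011469$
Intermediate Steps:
$V = -2584$ ($V = -8 - 2576 = -2584$)
$m = \frac{299229}{136648}$ ($m = \frac{4788}{2697} - \frac{1071}{-2584} = 4788 \cdot \frac{1}{2697} - - \frac{63}{152} = \frac{1596}{899} + \frac{63}{152} = \frac{299229}{136648} \approx 2.1898$)
$\frac{1}{m + G{\left(1,-2 - 3 \right)} \left(-8 - 9\right)} = \frac{1}{\frac{299229}{136648} + \left(-2 - 3\right) \left(-8 - 9\right)} = \frac{1}{\frac{299229}{136648} - -85} = \frac{1}{\frac{299229}{136648} + 85} = \frac{1}{\frac{11914309}{136648}} = \frac{136648}{11914309}$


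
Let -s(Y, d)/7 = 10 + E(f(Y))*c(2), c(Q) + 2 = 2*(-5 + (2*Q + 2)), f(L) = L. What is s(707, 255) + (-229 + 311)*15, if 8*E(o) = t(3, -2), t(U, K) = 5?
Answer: 1160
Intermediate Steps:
E(o) = 5/8 (E(o) = (1/8)*5 = 5/8)
c(Q) = -8 + 4*Q (c(Q) = -2 + 2*(-5 + (2*Q + 2)) = -2 + 2*(-5 + (2 + 2*Q)) = -2 + 2*(-3 + 2*Q) = -2 + (-6 + 4*Q) = -8 + 4*Q)
s(Y, d) = -70 (s(Y, d) = -7*(10 + 5*(-8 + 4*2)/8) = -7*(10 + 5*(-8 + 8)/8) = -7*(10 + (5/8)*0) = -7*(10 + 0) = -7*10 = -70)
s(707, 255) + (-229 + 311)*15 = -70 + (-229 + 311)*15 = -70 + 82*15 = -70 + 1230 = 1160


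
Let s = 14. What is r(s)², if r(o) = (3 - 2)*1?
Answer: 1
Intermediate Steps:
r(o) = 1 (r(o) = 1*1 = 1)
r(s)² = 1² = 1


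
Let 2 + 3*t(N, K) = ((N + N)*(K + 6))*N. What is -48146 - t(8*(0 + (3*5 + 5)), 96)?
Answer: -5366836/3 ≈ -1.7889e+6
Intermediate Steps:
t(N, K) = -⅔ + 2*N²*(6 + K)/3 (t(N, K) = -⅔ + (((N + N)*(K + 6))*N)/3 = -⅔ + (((2*N)*(6 + K))*N)/3 = -⅔ + ((2*N*(6 + K))*N)/3 = -⅔ + (2*N²*(6 + K))/3 = -⅔ + 2*N²*(6 + K)/3)
-48146 - t(8*(0 + (3*5 + 5)), 96) = -48146 - (-⅔ + 4*(8*(0 + (3*5 + 5)))² + (⅔)*96*(8*(0 + (3*5 + 5)))²) = -48146 - (-⅔ + 4*(8*(0 + (15 + 5)))² + (⅔)*96*(8*(0 + (15 + 5)))²) = -48146 - (-⅔ + 4*(8*(0 + 20))² + (⅔)*96*(8*(0 + 20))²) = -48146 - (-⅔ + 4*(8*20)² + (⅔)*96*(8*20)²) = -48146 - (-⅔ + 4*160² + (⅔)*96*160²) = -48146 - (-⅔ + 4*25600 + (⅔)*96*25600) = -48146 - (-⅔ + 102400 + 1638400) = -48146 - 1*5222398/3 = -48146 - 5222398/3 = -5366836/3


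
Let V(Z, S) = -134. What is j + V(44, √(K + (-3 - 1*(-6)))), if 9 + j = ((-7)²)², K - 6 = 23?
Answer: 2258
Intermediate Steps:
K = 29 (K = 6 + 23 = 29)
j = 2392 (j = -9 + ((-7)²)² = -9 + 49² = -9 + 2401 = 2392)
j + V(44, √(K + (-3 - 1*(-6)))) = 2392 - 134 = 2258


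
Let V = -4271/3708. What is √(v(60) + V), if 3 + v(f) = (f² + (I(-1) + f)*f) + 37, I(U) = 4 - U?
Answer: √2876975503/618 ≈ 86.792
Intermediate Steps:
V = -4271/3708 (V = -4271*1/3708 = -4271/3708 ≈ -1.1518)
v(f) = 34 + f² + f*(5 + f) (v(f) = -3 + ((f² + ((4 - 1*(-1)) + f)*f) + 37) = -3 + ((f² + ((4 + 1) + f)*f) + 37) = -3 + ((f² + (5 + f)*f) + 37) = -3 + ((f² + f*(5 + f)) + 37) = -3 + (37 + f² + f*(5 + f)) = 34 + f² + f*(5 + f))
√(v(60) + V) = √((34 + 2*60² + 5*60) - 4271/3708) = √((34 + 2*3600 + 300) - 4271/3708) = √((34 + 7200 + 300) - 4271/3708) = √(7534 - 4271/3708) = √(27931801/3708) = √2876975503/618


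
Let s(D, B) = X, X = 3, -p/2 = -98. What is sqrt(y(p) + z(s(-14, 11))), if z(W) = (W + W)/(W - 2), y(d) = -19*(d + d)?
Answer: 61*I*sqrt(2) ≈ 86.267*I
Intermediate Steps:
p = 196 (p = -2*(-98) = 196)
y(d) = -38*d
s(D, B) = 3
z(W) = 2*W/(-2 + W) (z(W) = (2*W)/(-2 + W) = 2*W/(-2 + W))
sqrt(y(p) + z(s(-14, 11))) = sqrt(-38*196 + 2*3/(-2 + 3)) = sqrt(-7448 + 2*3/1) = sqrt(-7448 + 2*3*1) = sqrt(-7448 + 6) = sqrt(-7442) = 61*I*sqrt(2)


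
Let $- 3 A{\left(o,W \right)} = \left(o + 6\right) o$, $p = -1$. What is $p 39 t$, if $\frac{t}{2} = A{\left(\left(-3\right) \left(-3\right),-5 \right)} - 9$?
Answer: $4212$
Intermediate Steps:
$A{\left(o,W \right)} = - \frac{o \left(6 + o\right)}{3}$ ($A{\left(o,W \right)} = - \frac{\left(o + 6\right) o}{3} = - \frac{\left(6 + o\right) o}{3} = - \frac{o \left(6 + o\right)}{3}$)
$t = -108$ ($t = 2 \left(- \frac{\left(-3\right) \left(-3\right) \left(6 - -9\right)}{3} - 9\right) = 2 \left(\left(- \frac{1}{3}\right) 9 \left(6 + 9\right) - 9\right) = 2 \left(\left(- \frac{1}{3}\right) 9 \cdot 15 - 9\right) = 2 \left(-45 - 9\right) = 2 \left(-54\right) = -108$)
$p 39 t = \left(-1\right) 39 \left(-108\right) = \left(-39\right) \left(-108\right) = 4212$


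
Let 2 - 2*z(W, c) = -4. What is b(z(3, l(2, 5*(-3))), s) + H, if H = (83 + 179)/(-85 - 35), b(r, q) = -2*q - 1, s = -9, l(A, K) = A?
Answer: 889/60 ≈ 14.817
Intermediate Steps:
z(W, c) = 3 (z(W, c) = 1 - 1/2*(-4) = 1 + 2 = 3)
b(r, q) = -1 - 2*q
H = -131/60 (H = 262/(-120) = 262*(-1/120) = -131/60 ≈ -2.1833)
b(z(3, l(2, 5*(-3))), s) + H = (-1 - 2*(-9)) - 131/60 = (-1 + 18) - 131/60 = 17 - 131/60 = 889/60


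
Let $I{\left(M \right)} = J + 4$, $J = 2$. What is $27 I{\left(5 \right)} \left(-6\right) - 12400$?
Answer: $-13372$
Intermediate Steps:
$I{\left(M \right)} = 6$ ($I{\left(M \right)} = 2 + 4 = 6$)
$27 I{\left(5 \right)} \left(-6\right) - 12400 = 27 \cdot 6 \left(-6\right) - 12400 = 162 \left(-6\right) - 12400 = -972 - 12400 = -13372$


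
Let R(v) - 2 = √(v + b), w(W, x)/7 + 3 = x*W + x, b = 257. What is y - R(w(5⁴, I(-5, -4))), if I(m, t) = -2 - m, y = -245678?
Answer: -245680 - √13382 ≈ -2.4580e+5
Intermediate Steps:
w(W, x) = -21 + 7*x + 7*W*x (w(W, x) = -21 + 7*(x*W + x) = -21 + 7*(W*x + x) = -21 + 7*(x + W*x) = -21 + (7*x + 7*W*x) = -21 + 7*x + 7*W*x)
R(v) = 2 + √(257 + v) (R(v) = 2 + √(v + 257) = 2 + √(257 + v))
y - R(w(5⁴, I(-5, -4))) = -245678 - (2 + √(257 + (-21 + 7*(-2 - 1*(-5)) + 7*5⁴*(-2 - 1*(-5))))) = -245678 - (2 + √(257 + (-21 + 7*(-2 + 5) + 7*625*(-2 + 5)))) = -245678 - (2 + √(257 + (-21 + 7*3 + 7*625*3))) = -245678 - (2 + √(257 + (-21 + 21 + 13125))) = -245678 - (2 + √(257 + 13125)) = -245678 - (2 + √13382) = -245678 + (-2 - √13382) = -245680 - √13382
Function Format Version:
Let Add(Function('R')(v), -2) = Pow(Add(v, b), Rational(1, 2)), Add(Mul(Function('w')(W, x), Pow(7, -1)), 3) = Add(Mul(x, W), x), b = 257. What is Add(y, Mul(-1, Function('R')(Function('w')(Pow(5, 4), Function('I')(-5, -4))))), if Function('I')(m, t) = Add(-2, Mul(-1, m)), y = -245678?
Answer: Add(-245680, Mul(-1, Pow(13382, Rational(1, 2)))) ≈ -2.4580e+5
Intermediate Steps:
Function('w')(W, x) = Add(-21, Mul(7, x), Mul(7, W, x)) (Function('w')(W, x) = Add(-21, Mul(7, Add(Mul(x, W), x))) = Add(-21, Mul(7, Add(Mul(W, x), x))) = Add(-21, Mul(7, Add(x, Mul(W, x)))) = Add(-21, Add(Mul(7, x), Mul(7, W, x))) = Add(-21, Mul(7, x), Mul(7, W, x)))
Function('R')(v) = Add(2, Pow(Add(257, v), Rational(1, 2))) (Function('R')(v) = Add(2, Pow(Add(v, 257), Rational(1, 2))) = Add(2, Pow(Add(257, v), Rational(1, 2))))
Add(y, Mul(-1, Function('R')(Function('w')(Pow(5, 4), Function('I')(-5, -4))))) = Add(-245678, Mul(-1, Add(2, Pow(Add(257, Add(-21, Mul(7, Add(-2, Mul(-1, -5))), Mul(7, Pow(5, 4), Add(-2, Mul(-1, -5))))), Rational(1, 2))))) = Add(-245678, Mul(-1, Add(2, Pow(Add(257, Add(-21, Mul(7, Add(-2, 5)), Mul(7, 625, Add(-2, 5)))), Rational(1, 2))))) = Add(-245678, Mul(-1, Add(2, Pow(Add(257, Add(-21, Mul(7, 3), Mul(7, 625, 3))), Rational(1, 2))))) = Add(-245678, Mul(-1, Add(2, Pow(Add(257, Add(-21, 21, 13125)), Rational(1, 2))))) = Add(-245678, Mul(-1, Add(2, Pow(Add(257, 13125), Rational(1, 2))))) = Add(-245678, Mul(-1, Add(2, Pow(13382, Rational(1, 2))))) = Add(-245678, Add(-2, Mul(-1, Pow(13382, Rational(1, 2))))) = Add(-245680, Mul(-1, Pow(13382, Rational(1, 2))))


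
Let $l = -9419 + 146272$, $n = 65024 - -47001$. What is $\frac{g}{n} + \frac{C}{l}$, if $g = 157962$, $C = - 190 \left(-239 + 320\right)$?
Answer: $\frac{19893508836}{15330957325} \approx 1.2976$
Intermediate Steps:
$n = 112025$ ($n = 65024 + 47001 = 112025$)
$C = -15390$ ($C = \left(-190\right) 81 = -15390$)
$l = 136853$
$\frac{g}{n} + \frac{C}{l} = \frac{157962}{112025} - \frac{15390}{136853} = \frac{19893508836}{15330957325}$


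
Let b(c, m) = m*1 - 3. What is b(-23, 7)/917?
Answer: 4/917 ≈ 0.0043620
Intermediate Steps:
b(c, m) = -3 + m (b(c, m) = m - 3 = -3 + m)
b(-23, 7)/917 = (-3 + 7)/917 = 4*(1/917) = 4/917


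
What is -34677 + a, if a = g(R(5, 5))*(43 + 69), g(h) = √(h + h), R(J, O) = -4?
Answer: -34677 + 224*I*√2 ≈ -34677.0 + 316.78*I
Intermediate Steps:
g(h) = √2*√h (g(h) = √(2*h) = √2*√h)
a = 224*I*√2 (a = (√2*√(-4))*(43 + 69) = (√2*(2*I))*112 = (2*I*√2)*112 = 224*I*√2 ≈ 316.78*I)
-34677 + a = -34677 + 224*I*√2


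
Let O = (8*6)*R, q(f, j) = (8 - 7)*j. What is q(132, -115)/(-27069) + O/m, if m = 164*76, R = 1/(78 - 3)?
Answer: 2266694/527168775 ≈ 0.0042998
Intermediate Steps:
q(f, j) = j (q(f, j) = 1*j = j)
R = 1/75 ≈ 0.013333
m = 12464
O = 16/25 (O = (8*6)*(1/75) = 48*(1/75) = 16/25 ≈ 0.64000)
q(132, -115)/(-27069) + O/m = -115/(-27069) + (16/25)/12464 = -115*(-1/27069) + (16/25)*(1/12464) = 115/27069 + 1/19475 = 2266694/527168775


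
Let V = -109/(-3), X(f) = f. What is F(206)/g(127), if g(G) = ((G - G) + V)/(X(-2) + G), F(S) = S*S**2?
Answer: 3278181000/109 ≈ 3.0075e+7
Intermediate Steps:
V = 109/3 (V = -109*(-1/3) = 109/3 ≈ 36.333)
F(S) = S**3
g(G) = 109/(3*(-2 + G)) (g(G) = ((G - G) + 109/3)/(-2 + G) = (0 + 109/3)/(-2 + G) = 109/(3*(-2 + G)))
F(206)/g(127) = 206**3/((109/(3*(-2 + 127)))) = 8741816/(((109/3)/125)) = 8741816/(((109/3)*(1/125))) = 8741816/(109/375) = 8741816*(375/109) = 3278181000/109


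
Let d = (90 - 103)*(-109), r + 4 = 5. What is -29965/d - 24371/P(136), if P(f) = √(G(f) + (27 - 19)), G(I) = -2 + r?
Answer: -2305/109 - 24371*√7/7 ≈ -9232.5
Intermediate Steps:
r = 1 (r = -4 + 5 = 1)
G(I) = -1 (G(I) = -2 + 1 = -1)
P(f) = √7 (P(f) = √(-1 + (27 - 19)) = √(-1 + 8) = √7)
d = 1417 (d = -13*(-109) = 1417)
-29965/d - 24371/P(136) = -29965/1417 - 24371*√7/7 = -29965*1/1417 - 24371*√7/7 = -2305/109 - 24371*√7/7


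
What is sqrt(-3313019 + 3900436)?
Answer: sqrt(587417) ≈ 766.43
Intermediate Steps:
sqrt(-3313019 + 3900436) = sqrt(587417)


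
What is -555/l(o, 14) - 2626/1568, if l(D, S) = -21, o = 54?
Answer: 19407/784 ≈ 24.754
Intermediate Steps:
-555/l(o, 14) - 2626/1568 = -555/(-21) - 2626/1568 = -555*(-1/21) - 2626*1/1568 = 185/7 - 1313/784 = 19407/784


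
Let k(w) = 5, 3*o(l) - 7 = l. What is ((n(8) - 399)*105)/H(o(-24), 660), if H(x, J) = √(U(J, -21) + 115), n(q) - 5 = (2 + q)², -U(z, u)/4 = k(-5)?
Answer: -6174*√95/19 ≈ -3167.2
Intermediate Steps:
o(l) = 7/3 + l/3
U(z, u) = -20 (U(z, u) = -4*5 = -20)
n(q) = 5 + (2 + q)²
H(x, J) = √95 (H(x, J) = √(-20 + 115) = √95)
((n(8) - 399)*105)/H(o(-24), 660) = (((5 + (2 + 8)²) - 399)*105)/(√95) = (((5 + 10²) - 399)*105)*(√95/95) = (((5 + 100) - 399)*105)*(√95/95) = ((105 - 399)*105)*(√95/95) = (-294*105)*(√95/95) = -6174*√95/19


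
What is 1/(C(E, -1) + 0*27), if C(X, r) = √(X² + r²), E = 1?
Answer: √2/2 ≈ 0.70711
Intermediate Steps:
1/(C(E, -1) + 0*27) = 1/(√(1² + (-1)²) + 0*27) = 1/(√(1 + 1) + 0) = 1/(√2 + 0) = 1/(√2) = √2/2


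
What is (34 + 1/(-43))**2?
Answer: 2134521/1849 ≈ 1154.4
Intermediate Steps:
(34 + 1/(-43))**2 = (34 - 1/43)**2 = (1461/43)**2 = 2134521/1849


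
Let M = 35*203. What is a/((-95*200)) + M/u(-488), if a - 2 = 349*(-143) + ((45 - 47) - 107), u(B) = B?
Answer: -13823521/1159000 ≈ -11.927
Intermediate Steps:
M = 7105
a = -50014 (a = 2 + (349*(-143) + ((45 - 47) - 107)) = 2 + (-49907 + (-2 - 107)) = 2 + (-49907 - 109) = 2 - 50016 = -50014)
a/((-95*200)) + M/u(-488) = -50014/((-95*200)) + 7105/(-488) = -50014/(-19000) + 7105*(-1/488) = -50014*(-1/19000) - 7105/488 = 25007/9500 - 7105/488 = -13823521/1159000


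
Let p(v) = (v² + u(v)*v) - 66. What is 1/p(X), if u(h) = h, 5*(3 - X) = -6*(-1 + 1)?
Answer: -1/48 ≈ -0.020833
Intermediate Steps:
X = 3 (X = 3 - (-6)*(-1 + 1)/5 = 3 - (-6)*0/5 = 3 - ⅕*0 = 3 + 0 = 3)
p(v) = -66 + 2*v² (p(v) = (v² + v*v) - 66 = (v² + v²) - 66 = 2*v² - 66 = -66 + 2*v²)
1/p(X) = 1/(-66 + 2*3²) = 1/(-66 + 2*9) = 1/(-66 + 18) = 1/(-48) = -1/48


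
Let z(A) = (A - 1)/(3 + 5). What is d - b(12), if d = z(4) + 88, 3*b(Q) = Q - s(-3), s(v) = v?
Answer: 667/8 ≈ 83.375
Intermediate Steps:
z(A) = -1/8 + A/8 (z(A) = (-1 + A)/8 = (-1 + A)*(1/8) = -1/8 + A/8)
b(Q) = 1 + Q/3 (b(Q) = (Q - 1*(-3))/3 = (Q + 3)/3 = (3 + Q)/3 = 1 + Q/3)
d = 707/8 (d = (-1/8 + (1/8)*4) + 88 = (-1/8 + 1/2) + 88 = 3/8 + 88 = 707/8 ≈ 88.375)
d - b(12) = 707/8 - (1 + (1/3)*12) = 707/8 - (1 + 4) = 707/8 - 1*5 = 707/8 - 5 = 667/8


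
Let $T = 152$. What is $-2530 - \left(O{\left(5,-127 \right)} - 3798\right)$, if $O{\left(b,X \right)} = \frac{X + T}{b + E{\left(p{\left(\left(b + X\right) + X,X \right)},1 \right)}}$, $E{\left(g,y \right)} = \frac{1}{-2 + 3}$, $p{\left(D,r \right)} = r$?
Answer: $\frac{7583}{6} \approx 1263.8$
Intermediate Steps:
$E{\left(g,y \right)} = 1$ ($E{\left(g,y \right)} = 1^{-1} = 1$)
$O{\left(b,X \right)} = \frac{152 + X}{1 + b}$ ($O{\left(b,X \right)} = \frac{X + 152}{b + 1} = \frac{152 + X}{1 + b}$)
$-2530 - \left(O{\left(5,-127 \right)} - 3798\right) = -2530 - \left(\frac{152 - 127}{1 + 5} - 3798\right) = -2530 - \left(\frac{1}{6} \cdot 25 - 3798\right) = -2530 - \left(\frac{25}{6} - 3798\right) = -2530 - - \frac{22763}{6} = -2530 + \frac{22763}{6} = \frac{7583}{6}$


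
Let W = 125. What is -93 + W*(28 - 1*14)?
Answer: 1657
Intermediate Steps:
-93 + W*(28 - 1*14) = -93 + 125*(28 - 1*14) = -93 + 125*(28 - 14) = -93 + 125*14 = -93 + 1750 = 1657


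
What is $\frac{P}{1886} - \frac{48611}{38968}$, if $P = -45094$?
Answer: $- \frac{924451669}{36746824} \approx -25.157$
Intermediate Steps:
$\frac{P}{1886} - \frac{48611}{38968} = - \frac{45094}{1886} - \frac{48611}{38968} = \left(-45094\right) \frac{1}{1886} - \frac{48611}{38968} = - \frac{22547}{943} - \frac{48611}{38968} = - \frac{924451669}{36746824}$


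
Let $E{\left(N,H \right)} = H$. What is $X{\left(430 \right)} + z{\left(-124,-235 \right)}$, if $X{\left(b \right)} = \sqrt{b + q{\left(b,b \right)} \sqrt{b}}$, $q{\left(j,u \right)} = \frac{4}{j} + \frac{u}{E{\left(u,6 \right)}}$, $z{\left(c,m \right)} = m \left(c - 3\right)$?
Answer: $29845 + \frac{\sqrt{178890750 + 29818995 \sqrt{430}}}{645} \approx 29889.0$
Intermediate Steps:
$z{\left(c,m \right)} = m \left(-3 + c\right)$
$q{\left(j,u \right)} = \frac{4}{j} + \frac{u}{6}$
$X{\left(b \right)} = \sqrt{b + \sqrt{b} \left(\frac{4}{b} + \frac{b}{6}\right)}$ ($X{\left(b \right)} = \sqrt{b + \left(\frac{4}{b} + \frac{b}{6}\right) \sqrt{b}} = \sqrt{b + \sqrt{b} \left(\frac{4}{b} + \frac{b}{6}\right)}$)
$X{\left(430 \right)} + z{\left(-124,-235 \right)} = \frac{\sqrt{6 \cdot 430^{\frac{3}{2}} + 36 \cdot 430 + \frac{144}{\sqrt{430}}}}{6} - 235 \left(-3 - 124\right) = \frac{\sqrt{6 \cdot 430 \sqrt{430} + 15480 + 144 \frac{\sqrt{430}}{430}}}{6} - -29845 = \frac{\sqrt{2580 \sqrt{430} + 15480 + \frac{72 \sqrt{430}}{215}}}{6} + 29845 = \frac{\sqrt{15480 + \frac{554772 \sqrt{430}}{215}}}{6} + 29845 = 29845 + \frac{\sqrt{15480 + \frac{554772 \sqrt{430}}{215}}}{6}$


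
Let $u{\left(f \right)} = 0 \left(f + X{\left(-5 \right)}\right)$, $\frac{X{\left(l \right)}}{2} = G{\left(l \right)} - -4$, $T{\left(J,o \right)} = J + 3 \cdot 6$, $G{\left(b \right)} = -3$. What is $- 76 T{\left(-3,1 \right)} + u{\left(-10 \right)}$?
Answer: $-1140$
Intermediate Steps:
$T{\left(J,o \right)} = 18 + J$ ($T{\left(J,o \right)} = J + 18 = 18 + J$)
$X{\left(l \right)} = 2$ ($X{\left(l \right)} = 2 \left(-3 - -4\right) = 2 \left(-3 + 4\right) = 2 \cdot 1 = 2$)
$u{\left(f \right)} = 0$ ($u{\left(f \right)} = 0 \left(f + 2\right) = 0 \left(2 + f\right) = 0$)
$- 76 T{\left(-3,1 \right)} + u{\left(-10 \right)} = - 76 \left(18 - 3\right) + 0 = \left(-76\right) 15 + 0 = -1140 + 0 = -1140$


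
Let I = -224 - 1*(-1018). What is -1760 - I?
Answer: -2554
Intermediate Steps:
I = 794 (I = -224 + 1018 = 794)
-1760 - I = -1760 - 1*794 = -1760 - 794 = -2554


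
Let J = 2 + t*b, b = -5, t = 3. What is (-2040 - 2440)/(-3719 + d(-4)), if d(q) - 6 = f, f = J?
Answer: 2240/1863 ≈ 1.2024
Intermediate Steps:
J = -13 (J = 2 + 3*(-5) = 2 - 15 = -13)
f = -13
d(q) = -7 (d(q) = 6 - 13 = -7)
(-2040 - 2440)/(-3719 + d(-4)) = (-2040 - 2440)/(-3719 - 7) = -4480/(-3726) = -4480*(-1/3726) = 2240/1863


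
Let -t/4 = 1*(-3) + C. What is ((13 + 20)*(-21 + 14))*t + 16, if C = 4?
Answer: 940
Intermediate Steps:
t = -4 (t = -4*(1*(-3) + 4) = -4*(-3 + 4) = -4*1 = -4)
((13 + 20)*(-21 + 14))*t + 16 = ((13 + 20)*(-21 + 14))*(-4) + 16 = (33*(-7))*(-4) + 16 = -231*(-4) + 16 = 924 + 16 = 940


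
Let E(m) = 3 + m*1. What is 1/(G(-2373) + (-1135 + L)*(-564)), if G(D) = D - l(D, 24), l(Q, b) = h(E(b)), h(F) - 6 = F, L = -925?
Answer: 1/1159434 ≈ 8.6249e-7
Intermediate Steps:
E(m) = 3 + m
h(F) = 6 + F
l(Q, b) = 9 + b (l(Q, b) = 6 + (3 + b) = 9 + b)
G(D) = -33 + D (G(D) = D - (9 + 24) = D - 1*33 = D - 33 = -33 + D)
1/(G(-2373) + (-1135 + L)*(-564)) = 1/((-33 - 2373) + (-1135 - 925)*(-564)) = 1/(-2406 - 2060*(-564)) = 1/(-2406 + 1161840) = 1/1159434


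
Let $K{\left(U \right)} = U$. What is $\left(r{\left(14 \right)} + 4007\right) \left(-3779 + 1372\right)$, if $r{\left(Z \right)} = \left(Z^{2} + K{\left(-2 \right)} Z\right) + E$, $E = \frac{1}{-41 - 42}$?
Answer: $-10049196$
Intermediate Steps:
$E = - \frac{1}{83}$ ($E = \frac{1}{-83} = - \frac{1}{83} \approx -0.012048$)
$r{\left(Z \right)} = - \frac{1}{83} + Z^{2} - 2 Z$ ($r{\left(Z \right)} = \left(Z^{2} - 2 Z\right) - \frac{1}{83} = - \frac{1}{83} + Z^{2} - 2 Z$)
$\left(r{\left(14 \right)} + 4007\right) \left(-3779 + 1372\right) = \left(\left(- \frac{1}{83} + 14^{2} - 28\right) + 4007\right) \left(-3779 + 1372\right) = \left(\left(- \frac{1}{83} + 196 - 28\right) + 4007\right) \left(-2407\right) = \left(\frac{13943}{83} + 4007\right) \left(-2407\right) = \frac{346524}{83} \left(-2407\right) = -10049196$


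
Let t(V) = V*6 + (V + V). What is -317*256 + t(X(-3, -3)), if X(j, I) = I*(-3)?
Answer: -81080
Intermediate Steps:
X(j, I) = -3*I
t(V) = 8*V (t(V) = 6*V + 2*V = 8*V)
-317*256 + t(X(-3, -3)) = -317*256 + 8*(-3*(-3)) = -81152 + 8*9 = -81152 + 72 = -81080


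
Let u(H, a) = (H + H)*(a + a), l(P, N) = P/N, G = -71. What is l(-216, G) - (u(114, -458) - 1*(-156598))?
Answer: 3709966/71 ≈ 52253.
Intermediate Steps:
u(H, a) = 4*H*a (u(H, a) = (2*H)*(2*a) = 4*H*a)
l(-216, G) - (u(114, -458) - 1*(-156598)) = -216/(-71) - (4*114*(-458) - 1*(-156598)) = -216*(-1/71) - (-208848 + 156598) = 216/71 - 1*(-52250) = 216/71 + 52250 = 3709966/71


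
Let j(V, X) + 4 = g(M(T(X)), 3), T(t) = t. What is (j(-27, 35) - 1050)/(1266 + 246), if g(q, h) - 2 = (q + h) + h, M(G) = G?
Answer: -337/504 ≈ -0.66865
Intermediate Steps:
g(q, h) = 2 + q + 2*h (g(q, h) = 2 + ((q + h) + h) = 2 + ((h + q) + h) = 2 + (q + 2*h) = 2 + q + 2*h)
j(V, X) = 4 + X (j(V, X) = -4 + (2 + X + 2*3) = -4 + (2 + X + 6) = -4 + (8 + X) = 4 + X)
(j(-27, 35) - 1050)/(1266 + 246) = ((4 + 35) - 1050)/(1266 + 246) = (39 - 1050)/1512 = -1011*1/1512 = -337/504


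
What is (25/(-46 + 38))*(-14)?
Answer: 175/4 ≈ 43.750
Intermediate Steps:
(25/(-46 + 38))*(-14) = (25/(-8))*(-14) = (25*(-1/8))*(-14) = -25/8*(-14) = 175/4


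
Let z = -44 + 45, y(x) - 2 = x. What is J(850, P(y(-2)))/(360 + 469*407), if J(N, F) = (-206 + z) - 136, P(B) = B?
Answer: -341/191243 ≈ -0.0017831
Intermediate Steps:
y(x) = 2 + x
z = 1
J(N, F) = -341 (J(N, F) = (-206 + 1) - 136 = -205 - 136 = -341)
J(850, P(y(-2)))/(360 + 469*407) = -341/(360 + 469*407) = -341/(360 + 190883) = -341/191243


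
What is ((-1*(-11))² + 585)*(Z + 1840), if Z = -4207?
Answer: -1671102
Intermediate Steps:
((-1*(-11))² + 585)*(Z + 1840) = ((-1*(-11))² + 585)*(-4207 + 1840) = (11² + 585)*(-2367) = (121 + 585)*(-2367) = 706*(-2367) = -1671102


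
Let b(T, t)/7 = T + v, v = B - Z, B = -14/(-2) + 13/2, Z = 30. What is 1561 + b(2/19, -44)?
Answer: 54957/38 ≈ 1446.2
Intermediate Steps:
B = 27/2 (B = -14*(-1/2) + 13*(1/2) = 7 + 13/2 = 27/2 ≈ 13.500)
v = -33/2 (v = 27/2 - 1*30 = 27/2 - 30 = -33/2 ≈ -16.500)
b(T, t) = -231/2 + 7*T (b(T, t) = 7*(T - 33/2) = 7*(-33/2 + T) = -231/2 + 7*T)
1561 + b(2/19, -44) = 1561 + (-231/2 + 7*(2/19)) = 1561 + (-231/2 + 14/19) = 1561 - 4361/38 = 54957/38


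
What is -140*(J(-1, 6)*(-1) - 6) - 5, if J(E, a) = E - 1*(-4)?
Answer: 1255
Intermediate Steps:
J(E, a) = 4 + E (J(E, a) = E + 4 = 4 + E)
-140*(J(-1, 6)*(-1) - 6) - 5 = -140*((4 - 1)*(-1) - 6) - 5 = -140*(3*(-1) - 6) - 5 = -140*(-3 - 6) - 5 = -140*(-9) - 5 = 1260 - 5 = 1255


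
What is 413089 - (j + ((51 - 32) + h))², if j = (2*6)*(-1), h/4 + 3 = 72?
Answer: 333000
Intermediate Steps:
h = 276 (h = -12 + 4*72 = -12 + 288 = 276)
j = -12 (j = 12*(-1) = -12)
413089 - (j + ((51 - 32) + h))² = 413089 - (-12 + ((51 - 32) + 276))² = 413089 - (-12 + (19 + 276))² = 413089 - (-12 + 295)² = 413089 - 1*283² = 413089 - 1*80089 = 413089 - 80089 = 333000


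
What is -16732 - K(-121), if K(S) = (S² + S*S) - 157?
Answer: -45857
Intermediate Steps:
K(S) = -157 + 2*S² (K(S) = (S² + S²) - 157 = 2*S² - 157 = -157 + 2*S²)
-16732 - K(-121) = -16732 - (-157 + 2*(-121)²) = -16732 - (-157 + 2*14641) = -16732 - (-157 + 29282) = -16732 - 1*29125 = -16732 - 29125 = -45857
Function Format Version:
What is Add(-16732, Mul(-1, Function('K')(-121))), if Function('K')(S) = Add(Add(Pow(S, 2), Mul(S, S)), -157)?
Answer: -45857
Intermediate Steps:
Function('K')(S) = Add(-157, Mul(2, Pow(S, 2))) (Function('K')(S) = Add(Add(Pow(S, 2), Pow(S, 2)), -157) = Add(Mul(2, Pow(S, 2)), -157) = Add(-157, Mul(2, Pow(S, 2))))
Add(-16732, Mul(-1, Function('K')(-121))) = Add(-16732, Mul(-1, Add(-157, Mul(2, Pow(-121, 2))))) = Add(-16732, Mul(-1, Add(-157, Mul(2, 14641)))) = Add(-16732, Mul(-1, Add(-157, 29282))) = Add(-16732, Mul(-1, 29125)) = Add(-16732, -29125) = -45857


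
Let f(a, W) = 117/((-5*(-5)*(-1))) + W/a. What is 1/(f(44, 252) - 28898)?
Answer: -275/7946662 ≈ -3.4606e-5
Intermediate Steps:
f(a, W) = -117/25 + W/a (f(a, W) = 117/((25*(-1))) + W/a = 117/(-25) + W/a = 117*(-1/25) + W/a = -117/25 + W/a)
1/(f(44, 252) - 28898) = 1/((-117/25 + 252/44) - 28898) = 1/((-117/25 + 252*(1/44)) - 28898) = 1/((-117/25 + 63/11) - 28898) = 1/(288/275 - 28898) = 1/(-7946662/275) = -275/7946662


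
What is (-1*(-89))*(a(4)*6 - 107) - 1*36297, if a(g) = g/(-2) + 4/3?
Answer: -46176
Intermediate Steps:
a(g) = 4/3 - g/2 (a(g) = g*(-½) + 4*(⅓) = -g/2 + 4/3 = 4/3 - g/2)
(-1*(-89))*(a(4)*6 - 107) - 1*36297 = (-1*(-89))*((4/3 - ½*4)*6 - 107) - 1*36297 = 89*((4/3 - 2)*6 - 107) - 36297 = 89*(-⅔*6 - 107) - 36297 = 89*(-4 - 107) - 36297 = 89*(-111) - 36297 = -9879 - 36297 = -46176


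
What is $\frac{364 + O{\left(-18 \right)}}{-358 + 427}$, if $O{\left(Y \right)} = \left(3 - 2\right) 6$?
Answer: $\frac{370}{69} \approx 5.3623$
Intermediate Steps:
$O{\left(Y \right)} = 6$ ($O{\left(Y \right)} = 1 \cdot 6 = 6$)
$\frac{364 + O{\left(-18 \right)}}{-358 + 427} = \frac{364 + 6}{-358 + 427} = \frac{370}{69}$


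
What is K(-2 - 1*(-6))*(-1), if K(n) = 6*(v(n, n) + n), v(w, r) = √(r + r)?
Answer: -24 - 12*√2 ≈ -40.971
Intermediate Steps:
v(w, r) = √2*√r (v(w, r) = √(2*r) = √2*√r)
K(n) = 6*n + 6*√2*√n (K(n) = 6*(√2*√n + n) = 6*(n + √2*√n) = 6*n + 6*√2*√n)
K(-2 - 1*(-6))*(-1) = (6*(-2 - 1*(-6)) + 6*√2*√(-2 - 1*(-6)))*(-1) = (6*(-2 + 6) + 6*√2*√(-2 + 6))*(-1) = (6*4 + 6*√2*√4)*(-1) = (24 + 6*√2*2)*(-1) = (24 + 12*√2)*(-1) = -24 - 12*√2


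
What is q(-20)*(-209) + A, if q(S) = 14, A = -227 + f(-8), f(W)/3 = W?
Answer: -3177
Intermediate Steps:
f(W) = 3*W
A = -251 (A = -227 + 3*(-8) = -227 - 24 = -251)
q(-20)*(-209) + A = 14*(-209) - 251 = -2926 - 251 = -3177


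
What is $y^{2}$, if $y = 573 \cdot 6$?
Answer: $11819844$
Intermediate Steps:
$y = 3438$
$y^{2} = 3438^{2} = 11819844$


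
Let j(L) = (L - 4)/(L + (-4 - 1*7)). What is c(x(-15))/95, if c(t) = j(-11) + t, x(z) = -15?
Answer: -63/418 ≈ -0.15072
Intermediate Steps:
j(L) = (-4 + L)/(-11 + L) (j(L) = (-4 + L)/(L + (-4 - 7)) = (-4 + L)/(L - 11) = (-4 + L)/(-11 + L))
c(t) = 15/22 + t (c(t) = (-4 - 11)/(-11 - 11) + t = -15/(-22) + t = -1/22*(-15) + t = 15/22 + t)
c(x(-15))/95 = (15/22 - 15)/95 = -315/22*1/95 = -63/418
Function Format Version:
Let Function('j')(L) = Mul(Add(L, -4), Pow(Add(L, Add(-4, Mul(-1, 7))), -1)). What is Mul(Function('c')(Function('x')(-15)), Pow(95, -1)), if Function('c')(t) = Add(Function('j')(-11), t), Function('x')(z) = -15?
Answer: Rational(-63, 418) ≈ -0.15072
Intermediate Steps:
Function('j')(L) = Mul(Pow(Add(-11, L), -1), Add(-4, L)) (Function('j')(L) = Mul(Add(-4, L), Pow(Add(L, Add(-4, -7)), -1)) = Mul(Add(-4, L), Pow(Add(L, -11), -1)) = Mul(Add(-4, L), Pow(Add(-11, L), -1)) = Mul(Pow(Add(-11, L), -1), Add(-4, L)))
Function('c')(t) = Add(Rational(15, 22), t) (Function('c')(t) = Add(Mul(Pow(Add(-11, -11), -1), Add(-4, -11)), t) = Add(Mul(Pow(-22, -1), -15), t) = Add(Mul(Rational(-1, 22), -15), t) = Add(Rational(15, 22), t))
Mul(Function('c')(Function('x')(-15)), Pow(95, -1)) = Mul(Add(Rational(15, 22), -15), Pow(95, -1)) = Mul(Rational(-315, 22), Rational(1, 95)) = Rational(-63, 418)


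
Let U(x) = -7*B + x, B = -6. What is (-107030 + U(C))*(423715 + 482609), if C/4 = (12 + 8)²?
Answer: -95515673712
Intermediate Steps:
C = 1600 (C = 4*(12 + 8)² = 4*20² = 4*400 = 1600)
U(x) = 42 + x (U(x) = -7*(-6) + x = 42 + x)
(-107030 + U(C))*(423715 + 482609) = (-107030 + (42 + 1600))*(423715 + 482609) = (-107030 + 1642)*906324 = -105388*906324 = -95515673712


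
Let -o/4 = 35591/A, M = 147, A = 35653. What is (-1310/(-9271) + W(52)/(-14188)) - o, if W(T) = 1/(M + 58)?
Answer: 3974700124172997/961385795444020 ≈ 4.1343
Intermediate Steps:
W(T) = 1/205 (W(T) = 1/(147 + 58) = 1/205)
o = -142364/35653 ≈ -3.9930
(-1310/(-9271) + W(52)/(-14188)) - o = (-1310/(-9271) + (1/205)/(-14188)) - 1*(-142364/35653) = (-1310*(-1/9271) + (1/205)*(-1/14188)) + 142364/35653 = (1310/9271 - 1/2908540) + 142364/35653 = 3810178129/26965074340 + 142364/35653 = 3974700124172997/961385795444020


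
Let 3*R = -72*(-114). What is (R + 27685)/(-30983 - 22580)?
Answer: -1049/1847 ≈ -0.56795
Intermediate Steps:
R = 2736 (R = (-72*(-114))/3 = (⅓)*8208 = 2736)
(R + 27685)/(-30983 - 22580) = (2736 + 27685)/(-30983 - 22580) = 30421/(-53563) = 30421*(-1/53563) = -1049/1847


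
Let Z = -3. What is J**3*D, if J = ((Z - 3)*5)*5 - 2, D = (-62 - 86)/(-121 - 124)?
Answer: -519747584/245 ≈ -2.1214e+6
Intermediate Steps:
D = 148/245 (D = -148/(-245) = -148*(-1/245) = 148/245 ≈ 0.60408)
J = -152 (J = ((-3 - 3)*5)*5 - 2 = -6*5*5 - 2 = -30*5 - 2 = -150 - 2 = -152)
J**3*D = (-152)**3*(148/245) = -3511808*148/245 = -519747584/245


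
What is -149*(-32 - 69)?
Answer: 15049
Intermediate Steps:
-149*(-32 - 69) = -149*(-101) = 15049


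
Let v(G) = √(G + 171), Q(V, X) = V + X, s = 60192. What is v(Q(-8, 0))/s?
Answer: √163/60192 ≈ 0.00021211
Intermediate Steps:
v(G) = √(171 + G)
v(Q(-8, 0))/s = √(171 + (-8 + 0))/60192 = √(171 - 8)*(1/60192) = √163*(1/60192) = √163/60192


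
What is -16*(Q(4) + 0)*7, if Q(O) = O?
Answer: -448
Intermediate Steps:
-16*(Q(4) + 0)*7 = -16*(4 + 0)*7 = -16*4*7 = -64*7 = -448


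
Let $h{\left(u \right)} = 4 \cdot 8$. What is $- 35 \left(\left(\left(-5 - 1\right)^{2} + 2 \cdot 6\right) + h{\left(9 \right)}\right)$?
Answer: $-2800$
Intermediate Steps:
$h{\left(u \right)} = 32$
$- 35 \left(\left(\left(-5 - 1\right)^{2} + 2 \cdot 6\right) + h{\left(9 \right)}\right) = - 35 \left(\left(\left(-5 - 1\right)^{2} + 2 \cdot 6\right) + 32\right) = - 35 \left(\left(\left(-6\right)^{2} + 12\right) + 32\right) = - 35 \left(\left(36 + 12\right) + 32\right) = - 35 \left(48 + 32\right) = \left(-35\right) 80 = -2800$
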